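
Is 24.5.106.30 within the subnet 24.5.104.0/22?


Subnet network: 24.5.104.0
Test IP AND mask: 24.5.104.0
Yes, 24.5.106.30 is in 24.5.104.0/22


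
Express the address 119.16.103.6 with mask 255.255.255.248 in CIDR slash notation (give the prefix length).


Binary: 11111111.11111111.11111111.11111000
Count leading 1s
Prefix: /29


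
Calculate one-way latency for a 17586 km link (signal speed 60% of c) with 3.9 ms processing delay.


Speed = 0.6 * 3e5 km/s = 180000 km/s
Propagation delay = 17586 / 180000 = 0.0977 s = 97.7 ms
Processing delay = 3.9 ms
Total one-way latency = 101.6 ms


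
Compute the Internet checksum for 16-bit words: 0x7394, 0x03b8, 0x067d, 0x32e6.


Sum all words (with carry folding):
+ 0x7394 = 0x7394
+ 0x03b8 = 0x774c
+ 0x067d = 0x7dc9
+ 0x32e6 = 0xb0af
One's complement: ~0xb0af
Checksum = 0x4f50


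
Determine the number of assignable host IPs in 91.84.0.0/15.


Host bits = 32 - 15 = 17
Total addresses = 2^17 = 131072
Usable = total - 2 (network and broadcast)
Usable hosts: 131070


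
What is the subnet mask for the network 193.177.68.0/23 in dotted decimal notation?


/23 means 23 network bits, 9 host bits
Binary: 11111111111111111111111000000000
Mask: 255.255.254.0


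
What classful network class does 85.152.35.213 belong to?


First octet: 85
Binary: 01010101
0xxxxxxx -> Class A (1-126)
Class A, default mask 255.0.0.0 (/8)


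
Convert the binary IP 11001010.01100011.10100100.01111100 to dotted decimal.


11001010 = 202
01100011 = 99
10100100 = 164
01111100 = 124
IP: 202.99.164.124


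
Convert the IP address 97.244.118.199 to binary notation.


97 = 01100001
244 = 11110100
118 = 01110110
199 = 11000111
Binary: 01100001.11110100.01110110.11000111


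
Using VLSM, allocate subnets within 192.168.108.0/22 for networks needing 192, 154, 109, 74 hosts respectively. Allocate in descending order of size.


192 hosts -> /24 (254 usable): 192.168.108.0/24
154 hosts -> /24 (254 usable): 192.168.109.0/24
109 hosts -> /25 (126 usable): 192.168.110.0/25
74 hosts -> /25 (126 usable): 192.168.110.128/25
Allocation: 192.168.108.0/24 (192 hosts, 254 usable); 192.168.109.0/24 (154 hosts, 254 usable); 192.168.110.0/25 (109 hosts, 126 usable); 192.168.110.128/25 (74 hosts, 126 usable)


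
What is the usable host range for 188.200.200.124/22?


Network: 188.200.200.0
Broadcast: 188.200.203.255
First usable = network + 1
Last usable = broadcast - 1
Range: 188.200.200.1 to 188.200.203.254


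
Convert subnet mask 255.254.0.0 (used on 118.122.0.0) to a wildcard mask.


Subnet mask: 255.254.0.0
Wildcard = 255.255.255.255 - subnet mask
255 - 255 = 0
255 - 254 = 1
255 - 0 = 255
255 - 0 = 255
Wildcard: 0.1.255.255


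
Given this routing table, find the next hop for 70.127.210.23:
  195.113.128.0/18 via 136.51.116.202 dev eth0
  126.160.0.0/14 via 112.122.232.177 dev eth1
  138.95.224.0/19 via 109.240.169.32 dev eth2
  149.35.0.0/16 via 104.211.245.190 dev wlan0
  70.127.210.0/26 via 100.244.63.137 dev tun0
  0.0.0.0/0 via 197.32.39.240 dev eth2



Longest prefix match for 70.127.210.23:
  /18 195.113.128.0: no
  /14 126.160.0.0: no
  /19 138.95.224.0: no
  /16 149.35.0.0: no
  /26 70.127.210.0: MATCH
  /0 0.0.0.0: MATCH
Selected: next-hop 100.244.63.137 via tun0 (matched /26)


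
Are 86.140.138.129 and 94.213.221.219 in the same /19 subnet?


Mask: 255.255.224.0
86.140.138.129 AND mask = 86.140.128.0
94.213.221.219 AND mask = 94.213.192.0
No, different subnets (86.140.128.0 vs 94.213.192.0)


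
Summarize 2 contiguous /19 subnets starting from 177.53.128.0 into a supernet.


Original prefix: /19
Number of subnets: 2 = 2^1
New prefix = 19 - 1 = 18
Supernet: 177.53.128.0/18


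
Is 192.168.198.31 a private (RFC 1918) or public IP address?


RFC 1918 private ranges:
  10.0.0.0/8 (10.0.0.0 - 10.255.255.255)
  172.16.0.0/12 (172.16.0.0 - 172.31.255.255)
  192.168.0.0/16 (192.168.0.0 - 192.168.255.255)
Private (in 192.168.0.0/16)


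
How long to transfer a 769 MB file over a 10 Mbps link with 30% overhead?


Effective throughput = 10 * (1 - 30/100) = 7 Mbps
File size in Mb = 769 * 8 = 6152 Mb
Time = 6152 / 7
Time = 878.8571 seconds


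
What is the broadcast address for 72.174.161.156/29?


Network: 72.174.161.152/29
Host bits = 3
Set all host bits to 1:
Broadcast: 72.174.161.159


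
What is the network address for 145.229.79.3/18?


IP:   10010001.11100101.01001111.00000011
Mask: 11111111.11111111.11000000.00000000
AND operation:
Net:  10010001.11100101.01000000.00000000
Network: 145.229.64.0/18


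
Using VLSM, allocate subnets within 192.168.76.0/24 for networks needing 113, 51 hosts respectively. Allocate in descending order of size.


113 hosts -> /25 (126 usable): 192.168.76.0/25
51 hosts -> /26 (62 usable): 192.168.76.128/26
Allocation: 192.168.76.0/25 (113 hosts, 126 usable); 192.168.76.128/26 (51 hosts, 62 usable)


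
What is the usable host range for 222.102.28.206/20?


Network: 222.102.16.0
Broadcast: 222.102.31.255
First usable = network + 1
Last usable = broadcast - 1
Range: 222.102.16.1 to 222.102.31.254


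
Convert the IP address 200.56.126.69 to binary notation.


200 = 11001000
56 = 00111000
126 = 01111110
69 = 01000101
Binary: 11001000.00111000.01111110.01000101


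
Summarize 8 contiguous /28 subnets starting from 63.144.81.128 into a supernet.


Original prefix: /28
Number of subnets: 8 = 2^3
New prefix = 28 - 3 = 25
Supernet: 63.144.81.128/25


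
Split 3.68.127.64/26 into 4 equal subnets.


New prefix = 26 + 2 = 28
Each subnet has 16 addresses
  3.68.127.64/28
  3.68.127.80/28
  3.68.127.96/28
  3.68.127.112/28
Subnets: 3.68.127.64/28, 3.68.127.80/28, 3.68.127.96/28, 3.68.127.112/28


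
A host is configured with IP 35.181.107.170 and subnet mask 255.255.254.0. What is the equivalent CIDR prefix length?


Binary: 11111111.11111111.11111110.00000000
Count leading 1s
Prefix: /23


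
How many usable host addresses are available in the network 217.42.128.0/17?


Host bits = 32 - 17 = 15
Total addresses = 2^15 = 32768
Usable = total - 2 (network and broadcast)
Usable hosts: 32766


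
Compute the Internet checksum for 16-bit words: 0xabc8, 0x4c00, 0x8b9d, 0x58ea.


Sum all words (with carry folding):
+ 0xabc8 = 0xabc8
+ 0x4c00 = 0xf7c8
+ 0x8b9d = 0x8366
+ 0x58ea = 0xdc50
One's complement: ~0xdc50
Checksum = 0x23af


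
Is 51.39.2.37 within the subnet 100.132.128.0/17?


Subnet network: 100.132.128.0
Test IP AND mask: 51.39.0.0
No, 51.39.2.37 is not in 100.132.128.0/17


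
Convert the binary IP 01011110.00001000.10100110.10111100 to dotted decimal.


01011110 = 94
00001000 = 8
10100110 = 166
10111100 = 188
IP: 94.8.166.188


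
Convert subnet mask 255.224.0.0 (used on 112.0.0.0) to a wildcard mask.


Subnet mask: 255.224.0.0
Wildcard = 255.255.255.255 - subnet mask
255 - 255 = 0
255 - 224 = 31
255 - 0 = 255
255 - 0 = 255
Wildcard: 0.31.255.255


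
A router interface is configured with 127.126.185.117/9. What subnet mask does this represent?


/9 means 9 network bits, 23 host bits
Binary: 11111111100000000000000000000000
Mask: 255.128.0.0


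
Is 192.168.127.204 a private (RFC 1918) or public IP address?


RFC 1918 private ranges:
  10.0.0.0/8 (10.0.0.0 - 10.255.255.255)
  172.16.0.0/12 (172.16.0.0 - 172.31.255.255)
  192.168.0.0/16 (192.168.0.0 - 192.168.255.255)
Private (in 192.168.0.0/16)


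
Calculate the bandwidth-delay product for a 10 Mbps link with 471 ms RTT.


BDP = bandwidth * RTT
= 10 Mbps * 471 ms
= 10 * 1e6 * 471 / 1000 bits
= 4710000 bits
= 588750 bytes
= 574.9512 KB
BDP = 4710000 bits (588750 bytes)


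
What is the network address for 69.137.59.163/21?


IP:   01000101.10001001.00111011.10100011
Mask: 11111111.11111111.11111000.00000000
AND operation:
Net:  01000101.10001001.00111000.00000000
Network: 69.137.56.0/21


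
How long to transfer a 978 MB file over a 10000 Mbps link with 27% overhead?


Effective throughput = 10000 * (1 - 27/100) = 7300 Mbps
File size in Mb = 978 * 8 = 7824 Mb
Time = 7824 / 7300
Time = 1.0718 seconds


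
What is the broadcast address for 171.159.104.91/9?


Network: 171.128.0.0/9
Host bits = 23
Set all host bits to 1:
Broadcast: 171.255.255.255


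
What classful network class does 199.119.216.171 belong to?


First octet: 199
Binary: 11000111
110xxxxx -> Class C (192-223)
Class C, default mask 255.255.255.0 (/24)


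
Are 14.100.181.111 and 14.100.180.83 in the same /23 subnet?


Mask: 255.255.254.0
14.100.181.111 AND mask = 14.100.180.0
14.100.180.83 AND mask = 14.100.180.0
Yes, same subnet (14.100.180.0)


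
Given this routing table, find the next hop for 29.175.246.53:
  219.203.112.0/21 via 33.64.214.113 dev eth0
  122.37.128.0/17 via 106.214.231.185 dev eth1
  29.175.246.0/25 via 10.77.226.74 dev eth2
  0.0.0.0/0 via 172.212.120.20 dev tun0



Longest prefix match for 29.175.246.53:
  /21 219.203.112.0: no
  /17 122.37.128.0: no
  /25 29.175.246.0: MATCH
  /0 0.0.0.0: MATCH
Selected: next-hop 10.77.226.74 via eth2 (matched /25)


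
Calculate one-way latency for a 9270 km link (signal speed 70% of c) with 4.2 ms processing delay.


Speed = 0.7 * 3e5 km/s = 210000 km/s
Propagation delay = 9270 / 210000 = 0.0441 s = 44.1429 ms
Processing delay = 4.2 ms
Total one-way latency = 48.3429 ms


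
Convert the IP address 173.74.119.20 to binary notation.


173 = 10101101
74 = 01001010
119 = 01110111
20 = 00010100
Binary: 10101101.01001010.01110111.00010100


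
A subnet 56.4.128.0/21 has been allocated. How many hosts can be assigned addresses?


Host bits = 32 - 21 = 11
Total addresses = 2^11 = 2048
Usable = total - 2 (network and broadcast)
Usable hosts: 2046


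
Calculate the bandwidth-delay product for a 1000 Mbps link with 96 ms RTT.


BDP = bandwidth * RTT
= 1000 Mbps * 96 ms
= 1000 * 1e6 * 96 / 1000 bits
= 96000000 bits
= 12000000 bytes
= 11718.75 KB
BDP = 96000000 bits (12000000 bytes)


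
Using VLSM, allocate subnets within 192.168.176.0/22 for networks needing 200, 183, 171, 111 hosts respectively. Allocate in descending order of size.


200 hosts -> /24 (254 usable): 192.168.176.0/24
183 hosts -> /24 (254 usable): 192.168.177.0/24
171 hosts -> /24 (254 usable): 192.168.178.0/24
111 hosts -> /25 (126 usable): 192.168.179.0/25
Allocation: 192.168.176.0/24 (200 hosts, 254 usable); 192.168.177.0/24 (183 hosts, 254 usable); 192.168.178.0/24 (171 hosts, 254 usable); 192.168.179.0/25 (111 hosts, 126 usable)


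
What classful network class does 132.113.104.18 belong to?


First octet: 132
Binary: 10000100
10xxxxxx -> Class B (128-191)
Class B, default mask 255.255.0.0 (/16)


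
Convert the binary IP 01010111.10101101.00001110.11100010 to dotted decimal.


01010111 = 87
10101101 = 173
00001110 = 14
11100010 = 226
IP: 87.173.14.226


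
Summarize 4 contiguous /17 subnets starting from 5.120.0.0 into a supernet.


Original prefix: /17
Number of subnets: 4 = 2^2
New prefix = 17 - 2 = 15
Supernet: 5.120.0.0/15


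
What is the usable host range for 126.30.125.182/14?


Network: 126.28.0.0
Broadcast: 126.31.255.255
First usable = network + 1
Last usable = broadcast - 1
Range: 126.28.0.1 to 126.31.255.254


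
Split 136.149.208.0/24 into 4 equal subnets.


New prefix = 24 + 2 = 26
Each subnet has 64 addresses
  136.149.208.0/26
  136.149.208.64/26
  136.149.208.128/26
  136.149.208.192/26
Subnets: 136.149.208.0/26, 136.149.208.64/26, 136.149.208.128/26, 136.149.208.192/26


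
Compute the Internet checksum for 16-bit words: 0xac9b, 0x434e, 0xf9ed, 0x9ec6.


Sum all words (with carry folding):
+ 0xac9b = 0xac9b
+ 0x434e = 0xefe9
+ 0xf9ed = 0xe9d7
+ 0x9ec6 = 0x889e
One's complement: ~0x889e
Checksum = 0x7761


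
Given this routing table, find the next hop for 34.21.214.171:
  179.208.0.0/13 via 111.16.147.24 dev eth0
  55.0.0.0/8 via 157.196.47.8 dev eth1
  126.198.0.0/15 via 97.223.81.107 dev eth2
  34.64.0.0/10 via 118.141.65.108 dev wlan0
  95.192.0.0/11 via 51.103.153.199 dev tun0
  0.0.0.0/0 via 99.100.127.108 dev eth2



Longest prefix match for 34.21.214.171:
  /13 179.208.0.0: no
  /8 55.0.0.0: no
  /15 126.198.0.0: no
  /10 34.64.0.0: no
  /11 95.192.0.0: no
  /0 0.0.0.0: MATCH
Selected: next-hop 99.100.127.108 via eth2 (matched /0)


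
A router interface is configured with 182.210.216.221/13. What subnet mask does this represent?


/13 means 13 network bits, 19 host bits
Binary: 11111111111110000000000000000000
Mask: 255.248.0.0


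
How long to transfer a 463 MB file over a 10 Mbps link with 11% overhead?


Effective throughput = 10 * (1 - 11/100) = 8.9 Mbps
File size in Mb = 463 * 8 = 3704 Mb
Time = 3704 / 8.9
Time = 416.1798 seconds


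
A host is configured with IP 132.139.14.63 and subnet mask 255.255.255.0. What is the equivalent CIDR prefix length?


Binary: 11111111.11111111.11111111.00000000
Count leading 1s
Prefix: /24


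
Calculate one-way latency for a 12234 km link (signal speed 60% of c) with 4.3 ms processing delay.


Speed = 0.6 * 3e5 km/s = 180000 km/s
Propagation delay = 12234 / 180000 = 0.068 s = 67.9667 ms
Processing delay = 4.3 ms
Total one-way latency = 72.2667 ms


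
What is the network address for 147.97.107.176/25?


IP:   10010011.01100001.01101011.10110000
Mask: 11111111.11111111.11111111.10000000
AND operation:
Net:  10010011.01100001.01101011.10000000
Network: 147.97.107.128/25


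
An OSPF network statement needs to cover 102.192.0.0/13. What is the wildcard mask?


Subnet mask: 255.248.0.0
Wildcard = 255.255.255.255 - subnet mask
255 - 255 = 0
255 - 248 = 7
255 - 0 = 255
255 - 0 = 255
Wildcard: 0.7.255.255


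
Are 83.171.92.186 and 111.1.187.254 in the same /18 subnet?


Mask: 255.255.192.0
83.171.92.186 AND mask = 83.171.64.0
111.1.187.254 AND mask = 111.1.128.0
No, different subnets (83.171.64.0 vs 111.1.128.0)


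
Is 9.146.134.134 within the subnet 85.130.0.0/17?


Subnet network: 85.130.0.0
Test IP AND mask: 9.146.128.0
No, 9.146.134.134 is not in 85.130.0.0/17


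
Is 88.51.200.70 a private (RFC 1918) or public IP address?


RFC 1918 private ranges:
  10.0.0.0/8 (10.0.0.0 - 10.255.255.255)
  172.16.0.0/12 (172.16.0.0 - 172.31.255.255)
  192.168.0.0/16 (192.168.0.0 - 192.168.255.255)
Public (not in any RFC 1918 range)


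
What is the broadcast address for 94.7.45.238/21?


Network: 94.7.40.0/21
Host bits = 11
Set all host bits to 1:
Broadcast: 94.7.47.255


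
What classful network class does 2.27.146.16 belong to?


First octet: 2
Binary: 00000010
0xxxxxxx -> Class A (1-126)
Class A, default mask 255.0.0.0 (/8)


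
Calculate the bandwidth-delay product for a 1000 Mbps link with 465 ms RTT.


BDP = bandwidth * RTT
= 1000 Mbps * 465 ms
= 1000 * 1e6 * 465 / 1000 bits
= 465000000 bits
= 58125000 bytes
= 56762.6953 KB
BDP = 465000000 bits (58125000 bytes)


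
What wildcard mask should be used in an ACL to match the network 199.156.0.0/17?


Subnet mask: 255.255.128.0
Wildcard = 255.255.255.255 - subnet mask
255 - 255 = 0
255 - 255 = 0
255 - 128 = 127
255 - 0 = 255
Wildcard: 0.0.127.255


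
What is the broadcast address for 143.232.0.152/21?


Network: 143.232.0.0/21
Host bits = 11
Set all host bits to 1:
Broadcast: 143.232.7.255


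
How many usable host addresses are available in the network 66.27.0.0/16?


Host bits = 32 - 16 = 16
Total addresses = 2^16 = 65536
Usable = total - 2 (network and broadcast)
Usable hosts: 65534


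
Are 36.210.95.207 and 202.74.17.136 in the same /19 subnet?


Mask: 255.255.224.0
36.210.95.207 AND mask = 36.210.64.0
202.74.17.136 AND mask = 202.74.0.0
No, different subnets (36.210.64.0 vs 202.74.0.0)


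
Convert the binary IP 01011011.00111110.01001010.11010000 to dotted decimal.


01011011 = 91
00111110 = 62
01001010 = 74
11010000 = 208
IP: 91.62.74.208


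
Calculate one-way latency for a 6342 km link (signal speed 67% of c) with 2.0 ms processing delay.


Speed = 0.67 * 3e5 km/s = 201000 km/s
Propagation delay = 6342 / 201000 = 0.0316 s = 31.5522 ms
Processing delay = 2.0 ms
Total one-way latency = 33.5522 ms


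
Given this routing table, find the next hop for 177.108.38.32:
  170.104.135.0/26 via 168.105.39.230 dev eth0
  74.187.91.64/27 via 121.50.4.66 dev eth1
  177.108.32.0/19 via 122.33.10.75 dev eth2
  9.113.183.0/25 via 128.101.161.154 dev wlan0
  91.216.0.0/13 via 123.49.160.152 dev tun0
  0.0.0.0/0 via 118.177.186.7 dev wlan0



Longest prefix match for 177.108.38.32:
  /26 170.104.135.0: no
  /27 74.187.91.64: no
  /19 177.108.32.0: MATCH
  /25 9.113.183.0: no
  /13 91.216.0.0: no
  /0 0.0.0.0: MATCH
Selected: next-hop 122.33.10.75 via eth2 (matched /19)


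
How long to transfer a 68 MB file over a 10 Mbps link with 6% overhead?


Effective throughput = 10 * (1 - 6/100) = 9.4 Mbps
File size in Mb = 68 * 8 = 544 Mb
Time = 544 / 9.4
Time = 57.8723 seconds


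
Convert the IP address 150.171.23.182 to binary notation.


150 = 10010110
171 = 10101011
23 = 00010111
182 = 10110110
Binary: 10010110.10101011.00010111.10110110


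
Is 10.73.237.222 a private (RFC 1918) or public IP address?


RFC 1918 private ranges:
  10.0.0.0/8 (10.0.0.0 - 10.255.255.255)
  172.16.0.0/12 (172.16.0.0 - 172.31.255.255)
  192.168.0.0/16 (192.168.0.0 - 192.168.255.255)
Private (in 10.0.0.0/8)


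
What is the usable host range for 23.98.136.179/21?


Network: 23.98.136.0
Broadcast: 23.98.143.255
First usable = network + 1
Last usable = broadcast - 1
Range: 23.98.136.1 to 23.98.143.254


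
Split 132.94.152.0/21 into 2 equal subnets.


New prefix = 21 + 1 = 22
Each subnet has 1024 addresses
  132.94.152.0/22
  132.94.156.0/22
Subnets: 132.94.152.0/22, 132.94.156.0/22


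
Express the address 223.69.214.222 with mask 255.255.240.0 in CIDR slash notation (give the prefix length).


Binary: 11111111.11111111.11110000.00000000
Count leading 1s
Prefix: /20


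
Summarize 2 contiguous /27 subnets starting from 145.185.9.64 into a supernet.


Original prefix: /27
Number of subnets: 2 = 2^1
New prefix = 27 - 1 = 26
Supernet: 145.185.9.64/26


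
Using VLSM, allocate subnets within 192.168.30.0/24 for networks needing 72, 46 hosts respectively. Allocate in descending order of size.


72 hosts -> /25 (126 usable): 192.168.30.0/25
46 hosts -> /26 (62 usable): 192.168.30.128/26
Allocation: 192.168.30.0/25 (72 hosts, 126 usable); 192.168.30.128/26 (46 hosts, 62 usable)


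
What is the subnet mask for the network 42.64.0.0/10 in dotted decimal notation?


/10 means 10 network bits, 22 host bits
Binary: 11111111110000000000000000000000
Mask: 255.192.0.0


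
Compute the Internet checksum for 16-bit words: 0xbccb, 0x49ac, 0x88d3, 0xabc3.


Sum all words (with carry folding):
+ 0xbccb = 0xbccb
+ 0x49ac = 0x0678
+ 0x88d3 = 0x8f4b
+ 0xabc3 = 0x3b0f
One's complement: ~0x3b0f
Checksum = 0xc4f0


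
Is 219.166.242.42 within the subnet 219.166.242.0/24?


Subnet network: 219.166.242.0
Test IP AND mask: 219.166.242.0
Yes, 219.166.242.42 is in 219.166.242.0/24


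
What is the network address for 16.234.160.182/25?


IP:   00010000.11101010.10100000.10110110
Mask: 11111111.11111111.11111111.10000000
AND operation:
Net:  00010000.11101010.10100000.10000000
Network: 16.234.160.128/25


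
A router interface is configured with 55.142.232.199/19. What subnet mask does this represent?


/19 means 19 network bits, 13 host bits
Binary: 11111111111111111110000000000000
Mask: 255.255.224.0


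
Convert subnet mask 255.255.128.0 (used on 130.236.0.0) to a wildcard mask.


Subnet mask: 255.255.128.0
Wildcard = 255.255.255.255 - subnet mask
255 - 255 = 0
255 - 255 = 0
255 - 128 = 127
255 - 0 = 255
Wildcard: 0.0.127.255


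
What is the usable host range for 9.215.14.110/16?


Network: 9.215.0.0
Broadcast: 9.215.255.255
First usable = network + 1
Last usable = broadcast - 1
Range: 9.215.0.1 to 9.215.255.254


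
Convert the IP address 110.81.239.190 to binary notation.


110 = 01101110
81 = 01010001
239 = 11101111
190 = 10111110
Binary: 01101110.01010001.11101111.10111110


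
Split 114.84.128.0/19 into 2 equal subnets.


New prefix = 19 + 1 = 20
Each subnet has 4096 addresses
  114.84.128.0/20
  114.84.144.0/20
Subnets: 114.84.128.0/20, 114.84.144.0/20


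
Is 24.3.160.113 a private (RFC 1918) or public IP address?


RFC 1918 private ranges:
  10.0.0.0/8 (10.0.0.0 - 10.255.255.255)
  172.16.0.0/12 (172.16.0.0 - 172.31.255.255)
  192.168.0.0/16 (192.168.0.0 - 192.168.255.255)
Public (not in any RFC 1918 range)


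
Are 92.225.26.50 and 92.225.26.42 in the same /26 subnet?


Mask: 255.255.255.192
92.225.26.50 AND mask = 92.225.26.0
92.225.26.42 AND mask = 92.225.26.0
Yes, same subnet (92.225.26.0)


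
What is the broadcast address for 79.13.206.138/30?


Network: 79.13.206.136/30
Host bits = 2
Set all host bits to 1:
Broadcast: 79.13.206.139


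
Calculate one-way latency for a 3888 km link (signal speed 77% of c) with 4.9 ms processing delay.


Speed = 0.77 * 3e5 km/s = 231000 km/s
Propagation delay = 3888 / 231000 = 0.0168 s = 16.8312 ms
Processing delay = 4.9 ms
Total one-way latency = 21.7312 ms


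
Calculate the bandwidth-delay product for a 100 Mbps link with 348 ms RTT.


BDP = bandwidth * RTT
= 100 Mbps * 348 ms
= 100 * 1e6 * 348 / 1000 bits
= 34800000 bits
= 4350000 bytes
= 4248.0469 KB
BDP = 34800000 bits (4350000 bytes)


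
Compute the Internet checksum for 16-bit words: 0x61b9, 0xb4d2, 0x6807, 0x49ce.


Sum all words (with carry folding):
+ 0x61b9 = 0x61b9
+ 0xb4d2 = 0x168c
+ 0x6807 = 0x7e93
+ 0x49ce = 0xc861
One's complement: ~0xc861
Checksum = 0x379e


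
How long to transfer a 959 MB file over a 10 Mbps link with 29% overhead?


Effective throughput = 10 * (1 - 29/100) = 7.1 Mbps
File size in Mb = 959 * 8 = 7672 Mb
Time = 7672 / 7.1
Time = 1080.5634 seconds


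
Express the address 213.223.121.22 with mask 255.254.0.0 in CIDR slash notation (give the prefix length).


Binary: 11111111.11111110.00000000.00000000
Count leading 1s
Prefix: /15


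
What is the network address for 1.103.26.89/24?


IP:   00000001.01100111.00011010.01011001
Mask: 11111111.11111111.11111111.00000000
AND operation:
Net:  00000001.01100111.00011010.00000000
Network: 1.103.26.0/24


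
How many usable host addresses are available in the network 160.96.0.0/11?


Host bits = 32 - 11 = 21
Total addresses = 2^21 = 2097152
Usable = total - 2 (network and broadcast)
Usable hosts: 2097150


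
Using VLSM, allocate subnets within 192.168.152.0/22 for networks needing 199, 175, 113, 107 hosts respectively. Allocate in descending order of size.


199 hosts -> /24 (254 usable): 192.168.152.0/24
175 hosts -> /24 (254 usable): 192.168.153.0/24
113 hosts -> /25 (126 usable): 192.168.154.0/25
107 hosts -> /25 (126 usable): 192.168.154.128/25
Allocation: 192.168.152.0/24 (199 hosts, 254 usable); 192.168.153.0/24 (175 hosts, 254 usable); 192.168.154.0/25 (113 hosts, 126 usable); 192.168.154.128/25 (107 hosts, 126 usable)


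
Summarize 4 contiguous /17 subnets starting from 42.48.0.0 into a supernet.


Original prefix: /17
Number of subnets: 4 = 2^2
New prefix = 17 - 2 = 15
Supernet: 42.48.0.0/15


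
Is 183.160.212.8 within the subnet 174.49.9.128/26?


Subnet network: 174.49.9.128
Test IP AND mask: 183.160.212.0
No, 183.160.212.8 is not in 174.49.9.128/26


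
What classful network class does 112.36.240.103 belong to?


First octet: 112
Binary: 01110000
0xxxxxxx -> Class A (1-126)
Class A, default mask 255.0.0.0 (/8)


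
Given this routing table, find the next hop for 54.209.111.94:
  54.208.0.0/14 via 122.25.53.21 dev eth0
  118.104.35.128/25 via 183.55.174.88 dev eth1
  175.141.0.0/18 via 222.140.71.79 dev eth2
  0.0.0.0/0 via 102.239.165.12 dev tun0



Longest prefix match for 54.209.111.94:
  /14 54.208.0.0: MATCH
  /25 118.104.35.128: no
  /18 175.141.0.0: no
  /0 0.0.0.0: MATCH
Selected: next-hop 122.25.53.21 via eth0 (matched /14)


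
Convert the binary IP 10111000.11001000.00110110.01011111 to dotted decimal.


10111000 = 184
11001000 = 200
00110110 = 54
01011111 = 95
IP: 184.200.54.95


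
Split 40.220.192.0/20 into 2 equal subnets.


New prefix = 20 + 1 = 21
Each subnet has 2048 addresses
  40.220.192.0/21
  40.220.200.0/21
Subnets: 40.220.192.0/21, 40.220.200.0/21


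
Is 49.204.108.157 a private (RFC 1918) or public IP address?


RFC 1918 private ranges:
  10.0.0.0/8 (10.0.0.0 - 10.255.255.255)
  172.16.0.0/12 (172.16.0.0 - 172.31.255.255)
  192.168.0.0/16 (192.168.0.0 - 192.168.255.255)
Public (not in any RFC 1918 range)


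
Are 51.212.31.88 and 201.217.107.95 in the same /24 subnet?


Mask: 255.255.255.0
51.212.31.88 AND mask = 51.212.31.0
201.217.107.95 AND mask = 201.217.107.0
No, different subnets (51.212.31.0 vs 201.217.107.0)


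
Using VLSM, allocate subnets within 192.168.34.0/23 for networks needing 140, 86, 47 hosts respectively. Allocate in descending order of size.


140 hosts -> /24 (254 usable): 192.168.34.0/24
86 hosts -> /25 (126 usable): 192.168.35.0/25
47 hosts -> /26 (62 usable): 192.168.35.128/26
Allocation: 192.168.34.0/24 (140 hosts, 254 usable); 192.168.35.0/25 (86 hosts, 126 usable); 192.168.35.128/26 (47 hosts, 62 usable)


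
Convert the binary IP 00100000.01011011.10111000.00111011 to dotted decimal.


00100000 = 32
01011011 = 91
10111000 = 184
00111011 = 59
IP: 32.91.184.59


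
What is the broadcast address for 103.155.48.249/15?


Network: 103.154.0.0/15
Host bits = 17
Set all host bits to 1:
Broadcast: 103.155.255.255


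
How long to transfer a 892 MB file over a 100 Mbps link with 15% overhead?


Effective throughput = 100 * (1 - 15/100) = 85 Mbps
File size in Mb = 892 * 8 = 7136 Mb
Time = 7136 / 85
Time = 83.9529 seconds


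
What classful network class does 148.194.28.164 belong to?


First octet: 148
Binary: 10010100
10xxxxxx -> Class B (128-191)
Class B, default mask 255.255.0.0 (/16)


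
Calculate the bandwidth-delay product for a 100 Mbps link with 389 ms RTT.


BDP = bandwidth * RTT
= 100 Mbps * 389 ms
= 100 * 1e6 * 389 / 1000 bits
= 38900000 bits
= 4862500 bytes
= 4748.5352 KB
BDP = 38900000 bits (4862500 bytes)


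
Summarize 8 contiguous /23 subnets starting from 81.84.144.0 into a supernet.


Original prefix: /23
Number of subnets: 8 = 2^3
New prefix = 23 - 3 = 20
Supernet: 81.84.144.0/20


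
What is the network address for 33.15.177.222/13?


IP:   00100001.00001111.10110001.11011110
Mask: 11111111.11111000.00000000.00000000
AND operation:
Net:  00100001.00001000.00000000.00000000
Network: 33.8.0.0/13


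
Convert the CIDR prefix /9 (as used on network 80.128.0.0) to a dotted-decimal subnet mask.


/9 means 9 network bits, 23 host bits
Binary: 11111111100000000000000000000000
Mask: 255.128.0.0


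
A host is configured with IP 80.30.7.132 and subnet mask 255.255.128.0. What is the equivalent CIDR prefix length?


Binary: 11111111.11111111.10000000.00000000
Count leading 1s
Prefix: /17


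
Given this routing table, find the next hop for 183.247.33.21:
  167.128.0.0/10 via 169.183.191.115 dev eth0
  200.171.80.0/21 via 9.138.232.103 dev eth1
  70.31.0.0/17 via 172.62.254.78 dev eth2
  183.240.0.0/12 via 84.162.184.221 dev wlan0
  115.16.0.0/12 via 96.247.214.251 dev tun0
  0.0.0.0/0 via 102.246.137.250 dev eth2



Longest prefix match for 183.247.33.21:
  /10 167.128.0.0: no
  /21 200.171.80.0: no
  /17 70.31.0.0: no
  /12 183.240.0.0: MATCH
  /12 115.16.0.0: no
  /0 0.0.0.0: MATCH
Selected: next-hop 84.162.184.221 via wlan0 (matched /12)


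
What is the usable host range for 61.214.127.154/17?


Network: 61.214.0.0
Broadcast: 61.214.127.255
First usable = network + 1
Last usable = broadcast - 1
Range: 61.214.0.1 to 61.214.127.254


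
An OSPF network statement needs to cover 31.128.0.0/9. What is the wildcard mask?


Subnet mask: 255.128.0.0
Wildcard = 255.255.255.255 - subnet mask
255 - 255 = 0
255 - 128 = 127
255 - 0 = 255
255 - 0 = 255
Wildcard: 0.127.255.255


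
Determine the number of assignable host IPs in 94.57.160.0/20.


Host bits = 32 - 20 = 12
Total addresses = 2^12 = 4096
Usable = total - 2 (network and broadcast)
Usable hosts: 4094


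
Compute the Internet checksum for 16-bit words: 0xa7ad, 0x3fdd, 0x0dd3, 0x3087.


Sum all words (with carry folding):
+ 0xa7ad = 0xa7ad
+ 0x3fdd = 0xe78a
+ 0x0dd3 = 0xf55d
+ 0x3087 = 0x25e5
One's complement: ~0x25e5
Checksum = 0xda1a


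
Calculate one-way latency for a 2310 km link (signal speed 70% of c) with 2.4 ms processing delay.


Speed = 0.7 * 3e5 km/s = 210000 km/s
Propagation delay = 2310 / 210000 = 0.011 s = 11 ms
Processing delay = 2.4 ms
Total one-way latency = 13.4 ms


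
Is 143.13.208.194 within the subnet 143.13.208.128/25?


Subnet network: 143.13.208.128
Test IP AND mask: 143.13.208.128
Yes, 143.13.208.194 is in 143.13.208.128/25


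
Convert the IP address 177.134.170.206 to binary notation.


177 = 10110001
134 = 10000110
170 = 10101010
206 = 11001110
Binary: 10110001.10000110.10101010.11001110


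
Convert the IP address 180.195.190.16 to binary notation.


180 = 10110100
195 = 11000011
190 = 10111110
16 = 00010000
Binary: 10110100.11000011.10111110.00010000


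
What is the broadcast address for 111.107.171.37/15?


Network: 111.106.0.0/15
Host bits = 17
Set all host bits to 1:
Broadcast: 111.107.255.255


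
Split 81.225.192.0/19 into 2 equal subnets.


New prefix = 19 + 1 = 20
Each subnet has 4096 addresses
  81.225.192.0/20
  81.225.208.0/20
Subnets: 81.225.192.0/20, 81.225.208.0/20


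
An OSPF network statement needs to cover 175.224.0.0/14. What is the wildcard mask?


Subnet mask: 255.252.0.0
Wildcard = 255.255.255.255 - subnet mask
255 - 255 = 0
255 - 252 = 3
255 - 0 = 255
255 - 0 = 255
Wildcard: 0.3.255.255


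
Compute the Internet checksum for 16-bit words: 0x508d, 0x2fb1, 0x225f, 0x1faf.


Sum all words (with carry folding):
+ 0x508d = 0x508d
+ 0x2fb1 = 0x803e
+ 0x225f = 0xa29d
+ 0x1faf = 0xc24c
One's complement: ~0xc24c
Checksum = 0x3db3


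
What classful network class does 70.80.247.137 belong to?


First octet: 70
Binary: 01000110
0xxxxxxx -> Class A (1-126)
Class A, default mask 255.0.0.0 (/8)


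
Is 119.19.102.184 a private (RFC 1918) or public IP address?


RFC 1918 private ranges:
  10.0.0.0/8 (10.0.0.0 - 10.255.255.255)
  172.16.0.0/12 (172.16.0.0 - 172.31.255.255)
  192.168.0.0/16 (192.168.0.0 - 192.168.255.255)
Public (not in any RFC 1918 range)


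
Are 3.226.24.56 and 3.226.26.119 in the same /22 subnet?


Mask: 255.255.252.0
3.226.24.56 AND mask = 3.226.24.0
3.226.26.119 AND mask = 3.226.24.0
Yes, same subnet (3.226.24.0)


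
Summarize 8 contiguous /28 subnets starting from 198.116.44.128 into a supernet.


Original prefix: /28
Number of subnets: 8 = 2^3
New prefix = 28 - 3 = 25
Supernet: 198.116.44.128/25


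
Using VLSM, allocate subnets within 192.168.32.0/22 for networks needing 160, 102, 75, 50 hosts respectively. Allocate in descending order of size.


160 hosts -> /24 (254 usable): 192.168.32.0/24
102 hosts -> /25 (126 usable): 192.168.33.0/25
75 hosts -> /25 (126 usable): 192.168.33.128/25
50 hosts -> /26 (62 usable): 192.168.34.0/26
Allocation: 192.168.32.0/24 (160 hosts, 254 usable); 192.168.33.0/25 (102 hosts, 126 usable); 192.168.33.128/25 (75 hosts, 126 usable); 192.168.34.0/26 (50 hosts, 62 usable)


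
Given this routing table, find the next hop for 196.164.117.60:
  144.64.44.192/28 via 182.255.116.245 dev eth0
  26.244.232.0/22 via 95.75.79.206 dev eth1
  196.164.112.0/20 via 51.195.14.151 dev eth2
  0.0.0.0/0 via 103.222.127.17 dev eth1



Longest prefix match for 196.164.117.60:
  /28 144.64.44.192: no
  /22 26.244.232.0: no
  /20 196.164.112.0: MATCH
  /0 0.0.0.0: MATCH
Selected: next-hop 51.195.14.151 via eth2 (matched /20)


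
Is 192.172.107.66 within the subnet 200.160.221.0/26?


Subnet network: 200.160.221.0
Test IP AND mask: 192.172.107.64
No, 192.172.107.66 is not in 200.160.221.0/26


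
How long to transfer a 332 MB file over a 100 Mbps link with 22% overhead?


Effective throughput = 100 * (1 - 22/100) = 78 Mbps
File size in Mb = 332 * 8 = 2656 Mb
Time = 2656 / 78
Time = 34.0513 seconds


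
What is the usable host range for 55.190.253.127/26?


Network: 55.190.253.64
Broadcast: 55.190.253.127
First usable = network + 1
Last usable = broadcast - 1
Range: 55.190.253.65 to 55.190.253.126


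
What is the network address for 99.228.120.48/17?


IP:   01100011.11100100.01111000.00110000
Mask: 11111111.11111111.10000000.00000000
AND operation:
Net:  01100011.11100100.00000000.00000000
Network: 99.228.0.0/17


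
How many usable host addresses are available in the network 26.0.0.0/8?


Host bits = 32 - 8 = 24
Total addresses = 2^24 = 16777216
Usable = total - 2 (network and broadcast)
Usable hosts: 16777214


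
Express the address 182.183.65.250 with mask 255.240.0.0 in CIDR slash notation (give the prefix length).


Binary: 11111111.11110000.00000000.00000000
Count leading 1s
Prefix: /12


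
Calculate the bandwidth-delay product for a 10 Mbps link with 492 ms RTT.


BDP = bandwidth * RTT
= 10 Mbps * 492 ms
= 10 * 1e6 * 492 / 1000 bits
= 4920000 bits
= 615000 bytes
= 600.5859 KB
BDP = 4920000 bits (615000 bytes)


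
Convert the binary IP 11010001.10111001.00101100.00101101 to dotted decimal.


11010001 = 209
10111001 = 185
00101100 = 44
00101101 = 45
IP: 209.185.44.45


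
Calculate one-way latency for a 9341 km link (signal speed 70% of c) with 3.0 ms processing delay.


Speed = 0.7 * 3e5 km/s = 210000 km/s
Propagation delay = 9341 / 210000 = 0.0445 s = 44.481 ms
Processing delay = 3.0 ms
Total one-way latency = 47.481 ms


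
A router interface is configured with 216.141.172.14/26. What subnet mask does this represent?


/26 means 26 network bits, 6 host bits
Binary: 11111111111111111111111111000000
Mask: 255.255.255.192


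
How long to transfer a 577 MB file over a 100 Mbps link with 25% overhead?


Effective throughput = 100 * (1 - 25/100) = 75 Mbps
File size in Mb = 577 * 8 = 4616 Mb
Time = 4616 / 75
Time = 61.5467 seconds


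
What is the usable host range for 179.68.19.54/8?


Network: 179.0.0.0
Broadcast: 179.255.255.255
First usable = network + 1
Last usable = broadcast - 1
Range: 179.0.0.1 to 179.255.255.254


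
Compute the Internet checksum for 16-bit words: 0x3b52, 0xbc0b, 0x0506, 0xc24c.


Sum all words (with carry folding):
+ 0x3b52 = 0x3b52
+ 0xbc0b = 0xf75d
+ 0x0506 = 0xfc63
+ 0xc24c = 0xbeb0
One's complement: ~0xbeb0
Checksum = 0x414f


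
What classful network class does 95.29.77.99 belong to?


First octet: 95
Binary: 01011111
0xxxxxxx -> Class A (1-126)
Class A, default mask 255.0.0.0 (/8)


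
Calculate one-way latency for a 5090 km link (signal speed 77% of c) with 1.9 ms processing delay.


Speed = 0.77 * 3e5 km/s = 231000 km/s
Propagation delay = 5090 / 231000 = 0.022 s = 22.0346 ms
Processing delay = 1.9 ms
Total one-way latency = 23.9346 ms


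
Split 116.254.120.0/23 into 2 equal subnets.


New prefix = 23 + 1 = 24
Each subnet has 256 addresses
  116.254.120.0/24
  116.254.121.0/24
Subnets: 116.254.120.0/24, 116.254.121.0/24


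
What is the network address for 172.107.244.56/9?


IP:   10101100.01101011.11110100.00111000
Mask: 11111111.10000000.00000000.00000000
AND operation:
Net:  10101100.00000000.00000000.00000000
Network: 172.0.0.0/9


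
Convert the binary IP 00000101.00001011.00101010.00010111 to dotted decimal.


00000101 = 5
00001011 = 11
00101010 = 42
00010111 = 23
IP: 5.11.42.23


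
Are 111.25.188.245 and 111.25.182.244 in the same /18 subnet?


Mask: 255.255.192.0
111.25.188.245 AND mask = 111.25.128.0
111.25.182.244 AND mask = 111.25.128.0
Yes, same subnet (111.25.128.0)


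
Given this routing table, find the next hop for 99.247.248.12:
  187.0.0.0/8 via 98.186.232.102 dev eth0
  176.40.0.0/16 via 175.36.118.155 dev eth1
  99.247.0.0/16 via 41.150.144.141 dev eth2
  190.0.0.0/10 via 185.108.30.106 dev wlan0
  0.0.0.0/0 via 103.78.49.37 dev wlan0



Longest prefix match for 99.247.248.12:
  /8 187.0.0.0: no
  /16 176.40.0.0: no
  /16 99.247.0.0: MATCH
  /10 190.0.0.0: no
  /0 0.0.0.0: MATCH
Selected: next-hop 41.150.144.141 via eth2 (matched /16)


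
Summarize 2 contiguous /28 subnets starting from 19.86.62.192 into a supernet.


Original prefix: /28
Number of subnets: 2 = 2^1
New prefix = 28 - 1 = 27
Supernet: 19.86.62.192/27


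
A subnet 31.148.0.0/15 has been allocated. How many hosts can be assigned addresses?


Host bits = 32 - 15 = 17
Total addresses = 2^17 = 131072
Usable = total - 2 (network and broadcast)
Usable hosts: 131070


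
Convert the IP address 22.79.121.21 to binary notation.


22 = 00010110
79 = 01001111
121 = 01111001
21 = 00010101
Binary: 00010110.01001111.01111001.00010101


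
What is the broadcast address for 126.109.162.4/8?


Network: 126.0.0.0/8
Host bits = 24
Set all host bits to 1:
Broadcast: 126.255.255.255


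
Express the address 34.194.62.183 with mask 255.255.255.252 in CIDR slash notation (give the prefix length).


Binary: 11111111.11111111.11111111.11111100
Count leading 1s
Prefix: /30


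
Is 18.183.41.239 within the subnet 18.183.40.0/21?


Subnet network: 18.183.40.0
Test IP AND mask: 18.183.40.0
Yes, 18.183.41.239 is in 18.183.40.0/21


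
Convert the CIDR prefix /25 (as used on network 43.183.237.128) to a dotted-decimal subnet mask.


/25 means 25 network bits, 7 host bits
Binary: 11111111111111111111111110000000
Mask: 255.255.255.128


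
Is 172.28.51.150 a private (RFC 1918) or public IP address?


RFC 1918 private ranges:
  10.0.0.0/8 (10.0.0.0 - 10.255.255.255)
  172.16.0.0/12 (172.16.0.0 - 172.31.255.255)
  192.168.0.0/16 (192.168.0.0 - 192.168.255.255)
Private (in 172.16.0.0/12)


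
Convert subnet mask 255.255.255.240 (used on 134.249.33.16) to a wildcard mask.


Subnet mask: 255.255.255.240
Wildcard = 255.255.255.255 - subnet mask
255 - 255 = 0
255 - 255 = 0
255 - 255 = 0
255 - 240 = 15
Wildcard: 0.0.0.15


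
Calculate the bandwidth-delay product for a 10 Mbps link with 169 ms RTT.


BDP = bandwidth * RTT
= 10 Mbps * 169 ms
= 10 * 1e6 * 169 / 1000 bits
= 1690000 bits
= 211250 bytes
= 206.2988 KB
BDP = 1690000 bits (211250 bytes)


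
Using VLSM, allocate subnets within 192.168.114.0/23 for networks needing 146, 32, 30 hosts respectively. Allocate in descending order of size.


146 hosts -> /24 (254 usable): 192.168.114.0/24
32 hosts -> /26 (62 usable): 192.168.115.0/26
30 hosts -> /27 (30 usable): 192.168.115.64/27
Allocation: 192.168.114.0/24 (146 hosts, 254 usable); 192.168.115.0/26 (32 hosts, 62 usable); 192.168.115.64/27 (30 hosts, 30 usable)


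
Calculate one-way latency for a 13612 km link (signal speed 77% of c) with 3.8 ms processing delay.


Speed = 0.77 * 3e5 km/s = 231000 km/s
Propagation delay = 13612 / 231000 = 0.0589 s = 58.9264 ms
Processing delay = 3.8 ms
Total one-way latency = 62.7264 ms


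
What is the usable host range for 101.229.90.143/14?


Network: 101.228.0.0
Broadcast: 101.231.255.255
First usable = network + 1
Last usable = broadcast - 1
Range: 101.228.0.1 to 101.231.255.254


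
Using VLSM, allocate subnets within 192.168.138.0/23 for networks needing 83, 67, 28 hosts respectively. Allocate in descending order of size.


83 hosts -> /25 (126 usable): 192.168.138.0/25
67 hosts -> /25 (126 usable): 192.168.138.128/25
28 hosts -> /27 (30 usable): 192.168.139.0/27
Allocation: 192.168.138.0/25 (83 hosts, 126 usable); 192.168.138.128/25 (67 hosts, 126 usable); 192.168.139.0/27 (28 hosts, 30 usable)
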